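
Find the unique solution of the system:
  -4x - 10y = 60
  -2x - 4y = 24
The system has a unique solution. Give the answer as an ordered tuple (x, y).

(0, -6)

Form the augmented matrix and row-reduce:
  [ -4  -10  |  60 ]
  [ -2   -4  |  24 ]
ρ1 := -1/4·ρ1
  [  1  5/2  |  -15 ]
  [ -2   -4  |   24 ]
ρ2 := ρ2 + 2·ρ1
  [ 1  5/2  |  -15 ]
  [ 0    1  |   -6 ]
ρ1 := ρ1 − 5/2·ρ2
  [ 1  0  |   0 ]
  [ 0  1  |  -6 ]
Reading off the last column: x = 0, y = -6.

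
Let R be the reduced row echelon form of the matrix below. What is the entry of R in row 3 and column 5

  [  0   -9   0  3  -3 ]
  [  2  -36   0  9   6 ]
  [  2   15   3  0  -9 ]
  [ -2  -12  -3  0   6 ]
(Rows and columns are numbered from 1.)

0

R1 <=> R2
  [  2  -36   0  9   6 ]
  [  0   -9   0  3  -3 ]
  [  2   15   3  0  -9 ]
  [ -2  -12  -3  0   6 ]
R1 -> 1/2·R1
  [  1  -18   0  9/2   3 ]
  [  0   -9   0    3  -3 ]
  [  2   15   3    0  -9 ]
  [ -2  -12  -3    0   6 ]
R3 -> R3 − 2·R1
  [  1  -18   0  9/2    3 ]
  [  0   -9   0    3   -3 ]
  [  0   51   3   -9  -15 ]
  [ -2  -12  -3    0    6 ]
R4 -> R4 + 2·R1
  [ 1  -18   0  9/2    3 ]
  [ 0   -9   0    3   -3 ]
  [ 0   51   3   -9  -15 ]
  [ 0  -48  -3    9   12 ]
R2 -> -1/9·R2
  [ 1  -18   0   9/2    3 ]
  [ 0    1   0  -1/3  1/3 ]
  [ 0   51   3    -9  -15 ]
  [ 0  -48  -3     9   12 ]
R3 -> R3 − 51·R2
  [ 1  -18   0   9/2    3 ]
  [ 0    1   0  -1/3  1/3 ]
  [ 0    0   3     8  -32 ]
  [ 0  -48  -3     9   12 ]
R4 -> R4 + 48·R2
  [ 1  -18   0   9/2    3 ]
  [ 0    1   0  -1/3  1/3 ]
  [ 0    0   3     8  -32 ]
  [ 0    0  -3    -7   28 ]
R3 -> 1/3·R3
  [ 1  -18   0   9/2      3 ]
  [ 0    1   0  -1/3    1/3 ]
  [ 0    0   1   8/3  -32/3 ]
  [ 0    0  -3    -7     28 ]
R4 -> R4 + 3·R3
  [ 1  -18  0   9/2      3 ]
  [ 0    1  0  -1/3    1/3 ]
  [ 0    0  1   8/3  -32/3 ]
  [ 0    0  0     1     -4 ]
R3 -> R3 − 8/3·R4
  [ 1  -18  0   9/2    3 ]
  [ 0    1  0  -1/3  1/3 ]
  [ 0    0  1     0    0 ]
  [ 0    0  0     1   -4 ]
R2 -> R2 + 1/3·R4
  [ 1  -18  0  9/2   3 ]
  [ 0    1  0    0  -1 ]
  [ 0    0  1    0   0 ]
  [ 0    0  0    1  -4 ]
R1 -> R1 − 9/2·R4
  [ 1  -18  0  0  21 ]
  [ 0    1  0  0  -1 ]
  [ 0    0  1  0   0 ]
  [ 0    0  0  1  -4 ]
R1 -> R1 + 18·R2
  [ 1  0  0  0   3 ]
  [ 0  1  0  0  -1 ]
  [ 0  0  1  0   0 ]
  [ 0  0  0  1  -4 ]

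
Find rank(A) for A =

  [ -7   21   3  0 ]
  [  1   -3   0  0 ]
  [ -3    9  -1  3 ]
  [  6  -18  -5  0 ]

R1 → -1/7·R1
R2 → R2 − R1
R3 → R3 + 3·R1
R4 → R4 − 6·R1
R2 → 7/3·R2
R3 → R3 + 16/7·R2
R4 → R4 + 17/7·R2
R3 → 1/3·R3
R1 → R1 + 3/7·R2
The reduced form has 3 nonzero rows.

rank = 3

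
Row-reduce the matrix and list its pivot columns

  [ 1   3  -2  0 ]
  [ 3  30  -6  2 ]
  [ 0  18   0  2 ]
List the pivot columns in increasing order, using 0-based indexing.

0, 1, 3

R2 → R2 − 3·R1
  [ 1   3  -2  0 ]
  [ 0  21   0  2 ]
  [ 0  18   0  2 ]
R2 → 1/21·R2
  [ 1   3  -2     0 ]
  [ 0   1   0  2/21 ]
  [ 0  18   0     2 ]
R3 → R3 − 18·R2
  [ 1  3  -2     0 ]
  [ 0  1   0  2/21 ]
  [ 0  0   0   2/7 ]
R3 → 7/2·R3
  [ 1  3  -2     0 ]
  [ 0  1   0  2/21 ]
  [ 0  0   0     1 ]
R2 → R2 − 2/21·R3
  [ 1  3  -2  0 ]
  [ 0  1   0  0 ]
  [ 0  0   0  1 ]
R1 → R1 − 3·R2
  [ 1  0  -2  0 ]
  [ 0  1   0  0 ]
  [ 0  0   0  1 ]
Pivot columns are the columns containing a leading 1.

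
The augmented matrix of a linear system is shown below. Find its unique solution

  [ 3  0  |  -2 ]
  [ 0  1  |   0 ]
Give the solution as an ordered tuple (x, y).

ρ1 ← 1/3·ρ1
  [ 1  0  |  -2/3 ]
  [ 0  1  |     0 ]
Reading off the last column: x = -2/3, y = 0.

(-2/3, 0)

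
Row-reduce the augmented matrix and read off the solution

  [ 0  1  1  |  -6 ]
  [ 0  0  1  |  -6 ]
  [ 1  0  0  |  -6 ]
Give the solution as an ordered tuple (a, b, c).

Swap R1 and R3.
  [ 1  0  0  |  -6 ]
  [ 0  0  1  |  -6 ]
  [ 0  1  1  |  -6 ]
Swap R2 and R3.
  [ 1  0  0  |  -6 ]
  [ 0  1  1  |  -6 ]
  [ 0  0  1  |  -6 ]
Subtract R3 from R2.
  [ 1  0  0  |  -6 ]
  [ 0  1  0  |   0 ]
  [ 0  0  1  |  -6 ]
Reading off the last column: a = -6, b = 0, c = -6.

(-6, 0, -6)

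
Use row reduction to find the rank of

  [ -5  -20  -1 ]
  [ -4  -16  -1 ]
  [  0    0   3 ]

rank = 2

Multiply R1 by -1/5.
  [  1    4  1/5 ]
  [ -4  -16   -1 ]
  [  0    0    3 ]
Add 4 times R1 to R2.
  [ 1  4   1/5 ]
  [ 0  0  -1/5 ]
  [ 0  0     3 ]
Multiply R2 by -5.
  [ 1  4  1/5 ]
  [ 0  0    1 ]
  [ 0  0    3 ]
Subtract 3 times R2 from R3.
  [ 1  4  1/5 ]
  [ 0  0    1 ]
  [ 0  0    0 ]
Subtract 1/5 times R2 from R1.
  [ 1  4  0 ]
  [ 0  0  1 ]
  [ 0  0  0 ]
The reduced form has 2 nonzero rows.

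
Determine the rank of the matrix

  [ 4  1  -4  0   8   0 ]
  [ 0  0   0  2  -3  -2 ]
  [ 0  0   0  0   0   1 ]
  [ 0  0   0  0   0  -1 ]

Multiply ρ1 by 1/4.
Multiply ρ2 by 1/2.
Add ρ3 to ρ4.
Add ρ3 to ρ2.
The reduced form has 3 nonzero rows.

rank = 3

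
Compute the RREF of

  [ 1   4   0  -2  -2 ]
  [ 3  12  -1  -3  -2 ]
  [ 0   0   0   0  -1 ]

[[1, 4, 0, -2, 0], [0, 0, 1, -3, 0], [0, 0, 0, 0, 1]]

r2 -> r2 − 3·r1
  [ 1  4   0  -2  -2 ]
  [ 0  0  -1   3   4 ]
  [ 0  0   0   0  -1 ]
r2 -> -1·r2
  [ 1  4  0  -2  -2 ]
  [ 0  0  1  -3  -4 ]
  [ 0  0  0   0  -1 ]
r3 -> -1·r3
  [ 1  4  0  -2  -2 ]
  [ 0  0  1  -3  -4 ]
  [ 0  0  0   0   1 ]
r2 -> r2 + 4·r3
  [ 1  4  0  -2  -2 ]
  [ 0  0  1  -3   0 ]
  [ 0  0  0   0   1 ]
r1 -> r1 + 2·r3
  [ 1  4  0  -2  0 ]
  [ 0  0  1  -3  0 ]
  [ 0  0  0   0  1 ]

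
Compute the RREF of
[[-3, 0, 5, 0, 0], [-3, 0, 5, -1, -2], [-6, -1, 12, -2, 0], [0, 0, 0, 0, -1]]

ρ1 -> -1/3·ρ1
  [  1   0  -5/3   0   0 ]
  [ -3   0     5  -1  -2 ]
  [ -6  -1    12  -2   0 ]
  [  0   0     0   0  -1 ]
ρ2 -> ρ2 + 3·ρ1
  [  1   0  -5/3   0   0 ]
  [  0   0     0  -1  -2 ]
  [ -6  -1    12  -2   0 ]
  [  0   0     0   0  -1 ]
ρ3 -> ρ3 + 6·ρ1
  [ 1   0  -5/3   0   0 ]
  [ 0   0     0  -1  -2 ]
  [ 0  -1     2  -2   0 ]
  [ 0   0     0   0  -1 ]
ρ2 ↔ ρ3
  [ 1   0  -5/3   0   0 ]
  [ 0  -1     2  -2   0 ]
  [ 0   0     0  -1  -2 ]
  [ 0   0     0   0  -1 ]
ρ2 -> -1·ρ2
  [ 1  0  -5/3   0   0 ]
  [ 0  1    -2   2   0 ]
  [ 0  0     0  -1  -2 ]
  [ 0  0     0   0  -1 ]
ρ3 -> -1·ρ3
  [ 1  0  -5/3  0   0 ]
  [ 0  1    -2  2   0 ]
  [ 0  0     0  1   2 ]
  [ 0  0     0  0  -1 ]
ρ4 -> -1·ρ4
  [ 1  0  -5/3  0  0 ]
  [ 0  1    -2  2  0 ]
  [ 0  0     0  1  2 ]
  [ 0  0     0  0  1 ]
ρ3 -> ρ3 − 2·ρ4
  [ 1  0  -5/3  0  0 ]
  [ 0  1    -2  2  0 ]
  [ 0  0     0  1  0 ]
  [ 0  0     0  0  1 ]
ρ2 -> ρ2 − 2·ρ3
  [ 1  0  -5/3  0  0 ]
  [ 0  1    -2  0  0 ]
  [ 0  0     0  1  0 ]
  [ 0  0     0  0  1 ]

[[1, 0, -5/3, 0, 0], [0, 1, -2, 0, 0], [0, 0, 0, 1, 0], [0, 0, 0, 0, 1]]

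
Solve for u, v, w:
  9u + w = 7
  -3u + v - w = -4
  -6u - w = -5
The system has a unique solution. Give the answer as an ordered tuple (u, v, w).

Form the augmented matrix and row-reduce:
  [  9  0   1  |   7 ]
  [ -3  1  -1  |  -4 ]
  [ -6  0  -1  |  -5 ]
Multiply R1 by 1/9.
  [  1  0  1/9  |  7/9 ]
  [ -3  1   -1  |   -4 ]
  [ -6  0   -1  |   -5 ]
Add 3 times R1 to R2.
  [  1  0   1/9  |   7/9 ]
  [  0  1  -2/3  |  -5/3 ]
  [ -6  0    -1  |    -5 ]
Add 6 times R1 to R3.
  [ 1  0   1/9  |   7/9 ]
  [ 0  1  -2/3  |  -5/3 ]
  [ 0  0  -1/3  |  -1/3 ]
Multiply R3 by -3.
  [ 1  0   1/9  |   7/9 ]
  [ 0  1  -2/3  |  -5/3 ]
  [ 0  0     1  |     1 ]
Add 2/3 times R3 to R2.
  [ 1  0  1/9  |  7/9 ]
  [ 0  1    0  |   -1 ]
  [ 0  0    1  |    1 ]
Subtract 1/9 times R3 from R1.
  [ 1  0  0  |  2/3 ]
  [ 0  1  0  |   -1 ]
  [ 0  0  1  |    1 ]
Reading off the last column: u = 2/3, v = -1, w = 1.

(2/3, -1, 1)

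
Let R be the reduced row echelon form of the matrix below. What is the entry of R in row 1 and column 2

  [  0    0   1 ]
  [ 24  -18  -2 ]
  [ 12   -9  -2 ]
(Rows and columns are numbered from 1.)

-3/4

r1 ↔ r2
  [ 24  -18  -2 ]
  [  0    0   1 ]
  [ 12   -9  -2 ]
r1 -> 1/24·r1
  [  1  -3/4  -1/12 ]
  [  0     0      1 ]
  [ 12    -9     -2 ]
r3 -> r3 − 12·r1
  [ 1  -3/4  -1/12 ]
  [ 0     0      1 ]
  [ 0     0     -1 ]
r3 -> r3 + r2
  [ 1  -3/4  -1/12 ]
  [ 0     0      1 ]
  [ 0     0      0 ]
r1 -> r1 + 1/12·r2
  [ 1  -3/4  0 ]
  [ 0     0  1 ]
  [ 0     0  0 ]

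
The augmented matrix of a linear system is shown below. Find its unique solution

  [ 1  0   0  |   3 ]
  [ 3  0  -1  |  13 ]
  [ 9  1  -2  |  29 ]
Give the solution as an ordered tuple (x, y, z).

Subtract 3 times R1 from R2.
  [ 1  0   0  |   3 ]
  [ 0  0  -1  |   4 ]
  [ 9  1  -2  |  29 ]
Subtract 9 times R1 from R3.
  [ 1  0   0  |  3 ]
  [ 0  0  -1  |  4 ]
  [ 0  1  -2  |  2 ]
Swap R2 and R3.
  [ 1  0   0  |  3 ]
  [ 0  1  -2  |  2 ]
  [ 0  0  -1  |  4 ]
Multiply R3 by -1.
  [ 1  0   0  |   3 ]
  [ 0  1  -2  |   2 ]
  [ 0  0   1  |  -4 ]
Add 2 times R3 to R2.
  [ 1  0  0  |   3 ]
  [ 0  1  0  |  -6 ]
  [ 0  0  1  |  -4 ]
Reading off the last column: x = 3, y = -6, z = -4.

(3, -6, -4)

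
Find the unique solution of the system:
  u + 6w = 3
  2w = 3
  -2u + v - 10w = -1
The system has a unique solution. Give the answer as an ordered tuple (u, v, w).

(-6, 2, 3/2)

Form the augmented matrix and row-reduce:
  [  1  0    6  |   3 ]
  [  0  0    2  |   3 ]
  [ -2  1  -10  |  -1 ]
R3 ← R3 + 2·R1
  [ 1  0  6  |  3 ]
  [ 0  0  2  |  3 ]
  [ 0  1  2  |  5 ]
R2 ↔ R3
  [ 1  0  6  |  3 ]
  [ 0  1  2  |  5 ]
  [ 0  0  2  |  3 ]
R3 ← 1/2·R3
  [ 1  0  6  |    3 ]
  [ 0  1  2  |    5 ]
  [ 0  0  1  |  3/2 ]
R2 ← R2 − 2·R3
  [ 1  0  6  |    3 ]
  [ 0  1  0  |    2 ]
  [ 0  0  1  |  3/2 ]
R1 ← R1 − 6·R3
  [ 1  0  0  |   -6 ]
  [ 0  1  0  |    2 ]
  [ 0  0  1  |  3/2 ]
Reading off the last column: u = -6, v = 2, w = 3/2.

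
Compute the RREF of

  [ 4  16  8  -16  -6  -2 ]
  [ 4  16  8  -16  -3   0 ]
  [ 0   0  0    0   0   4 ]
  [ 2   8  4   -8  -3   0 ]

R1 -> 1/4·R1
  [ 1   4  2   -4  -3/2  -1/2 ]
  [ 4  16  8  -16    -3     0 ]
  [ 0   0  0    0     0     4 ]
  [ 2   8  4   -8    -3     0 ]
R2 -> R2 − 4·R1
  [ 1  4  2  -4  -3/2  -1/2 ]
  [ 0  0  0   0     3     2 ]
  [ 0  0  0   0     0     4 ]
  [ 2  8  4  -8    -3     0 ]
R4 -> R4 − 2·R1
  [ 1  4  2  -4  -3/2  -1/2 ]
  [ 0  0  0   0     3     2 ]
  [ 0  0  0   0     0     4 ]
  [ 0  0  0   0     0     1 ]
R2 -> 1/3·R2
  [ 1  4  2  -4  -3/2  -1/2 ]
  [ 0  0  0   0     1   2/3 ]
  [ 0  0  0   0     0     4 ]
  [ 0  0  0   0     0     1 ]
R3 -> 1/4·R3
  [ 1  4  2  -4  -3/2  -1/2 ]
  [ 0  0  0   0     1   2/3 ]
  [ 0  0  0   0     0     1 ]
  [ 0  0  0   0     0     1 ]
R4 -> R4 − R3
  [ 1  4  2  -4  -3/2  -1/2 ]
  [ 0  0  0   0     1   2/3 ]
  [ 0  0  0   0     0     1 ]
  [ 0  0  0   0     0     0 ]
R2 -> R2 − 2/3·R3
  [ 1  4  2  -4  -3/2  -1/2 ]
  [ 0  0  0   0     1     0 ]
  [ 0  0  0   0     0     1 ]
  [ 0  0  0   0     0     0 ]
R1 -> R1 + 1/2·R3
  [ 1  4  2  -4  -3/2  0 ]
  [ 0  0  0   0     1  0 ]
  [ 0  0  0   0     0  1 ]
  [ 0  0  0   0     0  0 ]
R1 -> R1 + 3/2·R2
  [ 1  4  2  -4  0  0 ]
  [ 0  0  0   0  1  0 ]
  [ 0  0  0   0  0  1 ]
  [ 0  0  0   0  0  0 ]

[[1, 4, 2, -4, 0, 0], [0, 0, 0, 0, 1, 0], [0, 0, 0, 0, 0, 1], [0, 0, 0, 0, 0, 0]]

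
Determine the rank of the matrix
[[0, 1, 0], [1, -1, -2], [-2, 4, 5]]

ρ1 ↔ ρ2
  [  1  -1  -2 ]
  [  0   1   0 ]
  [ -2   4   5 ]
ρ3 := ρ3 + 2·ρ1
  [ 1  -1  -2 ]
  [ 0   1   0 ]
  [ 0   2   1 ]
ρ3 := ρ3 − 2·ρ2
  [ 1  -1  -2 ]
  [ 0   1   0 ]
  [ 0   0   1 ]
ρ1 := ρ1 + 2·ρ3
  [ 1  -1  0 ]
  [ 0   1  0 ]
  [ 0   0  1 ]
ρ1 := ρ1 + ρ2
  [ 1  0  0 ]
  [ 0  1  0 ]
  [ 0  0  1 ]
The reduced form has 3 nonzero rows.

rank = 3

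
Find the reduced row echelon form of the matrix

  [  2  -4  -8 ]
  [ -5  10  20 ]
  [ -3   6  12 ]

R1 := 1/2·R1
  [  1  -2  -4 ]
  [ -5  10  20 ]
  [ -3   6  12 ]
R2 := R2 + 5·R1
  [  1  -2  -4 ]
  [  0   0   0 ]
  [ -3   6  12 ]
R3 := R3 + 3·R1
  [ 1  -2  -4 ]
  [ 0   0   0 ]
  [ 0   0   0 ]

[[1, -2, -4], [0, 0, 0], [0, 0, 0]]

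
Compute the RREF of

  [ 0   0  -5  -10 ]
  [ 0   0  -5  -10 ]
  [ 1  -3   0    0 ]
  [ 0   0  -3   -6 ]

[[1, -3, 0, 0], [0, 0, 1, 2], [0, 0, 0, 0], [0, 0, 0, 0]]

R1 ↔ R3
  [ 1  -3   0    0 ]
  [ 0   0  -5  -10 ]
  [ 0   0  -5  -10 ]
  [ 0   0  -3   -6 ]
R2 -> -1/5·R2
  [ 1  -3   0    0 ]
  [ 0   0   1    2 ]
  [ 0   0  -5  -10 ]
  [ 0   0  -3   -6 ]
R3 -> R3 + 5·R2
  [ 1  -3   0   0 ]
  [ 0   0   1   2 ]
  [ 0   0   0   0 ]
  [ 0   0  -3  -6 ]
R4 -> R4 + 3·R2
  [ 1  -3  0  0 ]
  [ 0   0  1  2 ]
  [ 0   0  0  0 ]
  [ 0   0  0  0 ]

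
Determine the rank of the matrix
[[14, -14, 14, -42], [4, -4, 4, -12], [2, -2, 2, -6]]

ρ1 → 1/14·ρ1
  [ 1  -1  1   -3 ]
  [ 4  -4  4  -12 ]
  [ 2  -2  2   -6 ]
ρ2 → ρ2 − 4·ρ1
  [ 1  -1  1  -3 ]
  [ 0   0  0   0 ]
  [ 2  -2  2  -6 ]
ρ3 → ρ3 − 2·ρ1
  [ 1  -1  1  -3 ]
  [ 0   0  0   0 ]
  [ 0   0  0   0 ]
The reduced form has 1 nonzero row.

rank = 1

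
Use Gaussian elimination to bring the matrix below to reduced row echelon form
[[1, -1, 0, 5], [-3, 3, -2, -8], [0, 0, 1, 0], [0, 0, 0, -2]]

r2 := r2 + 3·r1
  [ 1  -1   0   5 ]
  [ 0   0  -2   7 ]
  [ 0   0   1   0 ]
  [ 0   0   0  -2 ]
r2 := -1/2·r2
  [ 1  -1  0     5 ]
  [ 0   0  1  -7/2 ]
  [ 0   0  1     0 ]
  [ 0   0  0    -2 ]
r3 := r3 − r2
  [ 1  -1  0     5 ]
  [ 0   0  1  -7/2 ]
  [ 0   0  0   7/2 ]
  [ 0   0  0    -2 ]
r3 := 2/7·r3
  [ 1  -1  0     5 ]
  [ 0   0  1  -7/2 ]
  [ 0   0  0     1 ]
  [ 0   0  0    -2 ]
r4 := r4 + 2·r3
  [ 1  -1  0     5 ]
  [ 0   0  1  -7/2 ]
  [ 0   0  0     1 ]
  [ 0   0  0     0 ]
r2 := r2 + 7/2·r3
  [ 1  -1  0  5 ]
  [ 0   0  1  0 ]
  [ 0   0  0  1 ]
  [ 0   0  0  0 ]
r1 := r1 − 5·r3
  [ 1  -1  0  0 ]
  [ 0   0  1  0 ]
  [ 0   0  0  1 ]
  [ 0   0  0  0 ]

[[1, -1, 0, 0], [0, 0, 1, 0], [0, 0, 0, 1], [0, 0, 0, 0]]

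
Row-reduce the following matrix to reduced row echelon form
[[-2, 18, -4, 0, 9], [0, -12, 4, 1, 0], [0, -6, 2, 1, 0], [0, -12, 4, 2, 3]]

R1 ← -1/2·R1
  [ 1   -9  2  0  -9/2 ]
  [ 0  -12  4  1     0 ]
  [ 0   -6  2  1     0 ]
  [ 0  -12  4  2     3 ]
R2 ← -1/12·R2
  [ 1   -9     2      0  -9/2 ]
  [ 0    1  -1/3  -1/12     0 ]
  [ 0   -6     2      1     0 ]
  [ 0  -12     4      2     3 ]
R3 ← R3 + 6·R2
  [ 1   -9     2      0  -9/2 ]
  [ 0    1  -1/3  -1/12     0 ]
  [ 0    0     0    1/2     0 ]
  [ 0  -12     4      2     3 ]
R4 ← R4 + 12·R2
  [ 1  -9     2      0  -9/2 ]
  [ 0   1  -1/3  -1/12     0 ]
  [ 0   0     0    1/2     0 ]
  [ 0   0     0      1     3 ]
R3 ← 2·R3
  [ 1  -9     2      0  -9/2 ]
  [ 0   1  -1/3  -1/12     0 ]
  [ 0   0     0      1     0 ]
  [ 0   0     0      1     3 ]
R4 ← R4 − R3
  [ 1  -9     2      0  -9/2 ]
  [ 0   1  -1/3  -1/12     0 ]
  [ 0   0     0      1     0 ]
  [ 0   0     0      0     3 ]
R4 ← 1/3·R4
  [ 1  -9     2      0  -9/2 ]
  [ 0   1  -1/3  -1/12     0 ]
  [ 0   0     0      1     0 ]
  [ 0   0     0      0     1 ]
R1 ← R1 + 9/2·R4
  [ 1  -9     2      0  0 ]
  [ 0   1  -1/3  -1/12  0 ]
  [ 0   0     0      1  0 ]
  [ 0   0     0      0  1 ]
R2 ← R2 + 1/12·R3
  [ 1  -9     2  0  0 ]
  [ 0   1  -1/3  0  0 ]
  [ 0   0     0  1  0 ]
  [ 0   0     0  0  1 ]
R1 ← R1 + 9·R2
  [ 1  0    -1  0  0 ]
  [ 0  1  -1/3  0  0 ]
  [ 0  0     0  1  0 ]
  [ 0  0     0  0  1 ]

[[1, 0, -1, 0, 0], [0, 1, -1/3, 0, 0], [0, 0, 0, 1, 0], [0, 0, 0, 0, 1]]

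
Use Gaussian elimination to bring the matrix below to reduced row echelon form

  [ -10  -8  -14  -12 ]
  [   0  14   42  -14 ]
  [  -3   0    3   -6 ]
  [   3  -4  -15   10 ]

[[1, 0, -1, 2], [0, 1, 3, -1], [0, 0, 0, 0], [0, 0, 0, 0]]

R1 ← -1/10·R1
R3 ← R3 + 3·R1
R4 ← R4 − 3·R1
R2 ← 1/14·R2
R3 ← R3 − 12/5·R2
R4 ← R4 + 32/5·R2
R1 ← R1 − 4/5·R2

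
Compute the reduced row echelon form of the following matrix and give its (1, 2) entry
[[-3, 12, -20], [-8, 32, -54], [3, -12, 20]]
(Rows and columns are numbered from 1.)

-4

r1 ← -1/3·r1
  [  1   -4  20/3 ]
  [ -8   32   -54 ]
  [  3  -12    20 ]
r2 ← r2 + 8·r1
  [ 1   -4  20/3 ]
  [ 0    0  -2/3 ]
  [ 3  -12    20 ]
r3 ← r3 − 3·r1
  [ 1  -4  20/3 ]
  [ 0   0  -2/3 ]
  [ 0   0     0 ]
r2 ← -3/2·r2
  [ 1  -4  20/3 ]
  [ 0   0     1 ]
  [ 0   0     0 ]
r1 ← r1 − 20/3·r2
  [ 1  -4  0 ]
  [ 0   0  1 ]
  [ 0   0  0 ]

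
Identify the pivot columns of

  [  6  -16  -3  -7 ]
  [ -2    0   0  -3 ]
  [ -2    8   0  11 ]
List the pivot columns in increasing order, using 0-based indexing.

0, 1, 2

Multiply R1 by 1/6.
  [  1  -8/3  -1/2  -7/6 ]
  [ -2     0     0    -3 ]
  [ -2     8     0    11 ]
Add 2 times R1 to R2.
  [  1   -8/3  -1/2   -7/6 ]
  [  0  -16/3    -1  -16/3 ]
  [ -2      8     0     11 ]
Add 2 times R1 to R3.
  [ 1   -8/3  -1/2   -7/6 ]
  [ 0  -16/3    -1  -16/3 ]
  [ 0    8/3    -1   26/3 ]
Multiply R2 by -3/16.
  [ 1  -8/3  -1/2  -7/6 ]
  [ 0     1  3/16     1 ]
  [ 0   8/3    -1  26/3 ]
Subtract 8/3 times R2 from R3.
  [ 1  -8/3  -1/2  -7/6 ]
  [ 0     1  3/16     1 ]
  [ 0     0  -3/2     6 ]
Multiply R3 by -2/3.
  [ 1  -8/3  -1/2  -7/6 ]
  [ 0     1  3/16     1 ]
  [ 0     0     1    -4 ]
Subtract 3/16 times R3 from R2.
  [ 1  -8/3  -1/2  -7/6 ]
  [ 0     1     0   7/4 ]
  [ 0     0     1    -4 ]
Add 1/2 times R3 to R1.
  [ 1  -8/3  0  -19/6 ]
  [ 0     1  0    7/4 ]
  [ 0     0  1     -4 ]
Add 8/3 times R2 to R1.
  [ 1  0  0  3/2 ]
  [ 0  1  0  7/4 ]
  [ 0  0  1   -4 ]
Pivot columns are the columns containing a leading 1.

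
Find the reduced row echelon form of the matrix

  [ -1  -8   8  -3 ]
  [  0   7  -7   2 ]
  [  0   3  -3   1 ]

ρ1 := -1·ρ1
  [ 1  8  -8  3 ]
  [ 0  7  -7  2 ]
  [ 0  3  -3  1 ]
ρ2 := 1/7·ρ2
  [ 1  8  -8    3 ]
  [ 0  1  -1  2/7 ]
  [ 0  3  -3    1 ]
ρ3 := ρ3 − 3·ρ2
  [ 1  8  -8    3 ]
  [ 0  1  -1  2/7 ]
  [ 0  0   0  1/7 ]
ρ3 := 7·ρ3
  [ 1  8  -8    3 ]
  [ 0  1  -1  2/7 ]
  [ 0  0   0    1 ]
ρ2 := ρ2 − 2/7·ρ3
  [ 1  8  -8  3 ]
  [ 0  1  -1  0 ]
  [ 0  0   0  1 ]
ρ1 := ρ1 − 3·ρ3
  [ 1  8  -8  0 ]
  [ 0  1  -1  0 ]
  [ 0  0   0  1 ]
ρ1 := ρ1 − 8·ρ2
  [ 1  0   0  0 ]
  [ 0  1  -1  0 ]
  [ 0  0   0  1 ]

[[1, 0, 0, 0], [0, 1, -1, 0], [0, 0, 0, 1]]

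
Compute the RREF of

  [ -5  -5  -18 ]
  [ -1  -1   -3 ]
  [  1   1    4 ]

R1 ← -1/5·R1
R2 ← R2 + R1
R3 ← R3 − R1
R2 ← 5/3·R2
R3 ← R3 − 2/5·R2
R1 ← R1 − 18/5·R2

[[1, 1, 0], [0, 0, 1], [0, 0, 0]]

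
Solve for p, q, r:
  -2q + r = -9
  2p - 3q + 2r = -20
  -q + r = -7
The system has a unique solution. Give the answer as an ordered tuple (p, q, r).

(-2, 2, -5)

Form the augmented matrix and row-reduce:
  [ 0  -2  1  |   -9 ]
  [ 2  -3  2  |  -20 ]
  [ 0  -1  1  |   -7 ]
r1 <=> r2
r1 -> 1/2·r1
r2 -> -1/2·r2
r3 -> r3 + r2
r3 -> 2·r3
r2 -> r2 + 1/2·r3
r1 -> r1 − r3
r1 -> r1 + 3/2·r2
Reading off the last column: p = -2, q = 2, r = -5.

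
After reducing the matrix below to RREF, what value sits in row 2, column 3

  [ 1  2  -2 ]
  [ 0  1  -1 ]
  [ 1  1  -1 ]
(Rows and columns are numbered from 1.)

ρ3 ← ρ3 − ρ1
ρ3 ← ρ3 + ρ2
ρ1 ← ρ1 − 2·ρ2

-1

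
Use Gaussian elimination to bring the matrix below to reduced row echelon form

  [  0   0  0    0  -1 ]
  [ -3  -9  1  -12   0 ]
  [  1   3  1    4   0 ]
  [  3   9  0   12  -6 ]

r1 <=> r2
r1 := -1/3·r1
r3 := r3 − r1
r4 := r4 − 3·r1
r2 <=> r3
r2 := 3/4·r2
r4 := r4 − r2
r3 := -1·r3
r4 := r4 + 6·r3
r1 := r1 + 1/3·r2

[[1, 3, 0, 4, 0], [0, 0, 1, 0, 0], [0, 0, 0, 0, 1], [0, 0, 0, 0, 0]]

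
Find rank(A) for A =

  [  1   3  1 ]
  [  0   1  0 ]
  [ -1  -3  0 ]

R3 ← R3 + R1
  [ 1  3  1 ]
  [ 0  1  0 ]
  [ 0  0  1 ]
R1 ← R1 − R3
  [ 1  3  0 ]
  [ 0  1  0 ]
  [ 0  0  1 ]
R1 ← R1 − 3·R2
  [ 1  0  0 ]
  [ 0  1  0 ]
  [ 0  0  1 ]
The reduced form has 3 nonzero rows.

rank = 3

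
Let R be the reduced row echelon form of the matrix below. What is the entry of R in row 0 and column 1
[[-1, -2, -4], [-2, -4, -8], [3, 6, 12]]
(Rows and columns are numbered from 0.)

ρ1 -> -1·ρ1
  [  1   2   4 ]
  [ -2  -4  -8 ]
  [  3   6  12 ]
ρ2 -> ρ2 + 2·ρ1
  [ 1  2   4 ]
  [ 0  0   0 ]
  [ 3  6  12 ]
ρ3 -> ρ3 − 3·ρ1
  [ 1  2  4 ]
  [ 0  0  0 ]
  [ 0  0  0 ]

2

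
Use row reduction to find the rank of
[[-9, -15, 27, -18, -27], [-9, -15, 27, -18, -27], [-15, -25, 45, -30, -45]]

rank = 1

r1 -> -1/9·r1
  [   1  5/3  -3    2    3 ]
  [  -9  -15  27  -18  -27 ]
  [ -15  -25  45  -30  -45 ]
r2 -> r2 + 9·r1
  [   1  5/3  -3    2    3 ]
  [   0    0   0    0    0 ]
  [ -15  -25  45  -30  -45 ]
r3 -> r3 + 15·r1
  [ 1  5/3  -3  2  3 ]
  [ 0    0   0  0  0 ]
  [ 0    0   0  0  0 ]
The reduced form has 1 nonzero row.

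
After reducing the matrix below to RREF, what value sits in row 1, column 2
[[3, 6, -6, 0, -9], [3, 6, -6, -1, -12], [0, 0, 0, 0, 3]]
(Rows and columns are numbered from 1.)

2

R1 ← 1/3·R1
  [ 1  2  -2   0   -3 ]
  [ 3  6  -6  -1  -12 ]
  [ 0  0   0   0    3 ]
R2 ← R2 − 3·R1
  [ 1  2  -2   0  -3 ]
  [ 0  0   0  -1  -3 ]
  [ 0  0   0   0   3 ]
R2 ← -1·R2
  [ 1  2  -2  0  -3 ]
  [ 0  0   0  1   3 ]
  [ 0  0   0  0   3 ]
R3 ← 1/3·R3
  [ 1  2  -2  0  -3 ]
  [ 0  0   0  1   3 ]
  [ 0  0   0  0   1 ]
R2 ← R2 − 3·R3
  [ 1  2  -2  0  -3 ]
  [ 0  0   0  1   0 ]
  [ 0  0   0  0   1 ]
R1 ← R1 + 3·R3
  [ 1  2  -2  0  0 ]
  [ 0  0   0  1  0 ]
  [ 0  0   0  0  1 ]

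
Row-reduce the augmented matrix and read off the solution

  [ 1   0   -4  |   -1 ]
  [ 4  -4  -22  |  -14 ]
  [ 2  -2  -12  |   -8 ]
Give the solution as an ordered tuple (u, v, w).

Subtract 4 times r1 from r2.
  [ 1   0   -4  |   -1 ]
  [ 0  -4   -6  |  -10 ]
  [ 2  -2  -12  |   -8 ]
Subtract 2 times r1 from r3.
  [ 1   0  -4  |   -1 ]
  [ 0  -4  -6  |  -10 ]
  [ 0  -2  -4  |   -6 ]
Multiply r2 by -1/4.
  [ 1   0   -4  |   -1 ]
  [ 0   1  3/2  |  5/2 ]
  [ 0  -2   -4  |   -6 ]
Add 2 times r2 to r3.
  [ 1  0   -4  |   -1 ]
  [ 0  1  3/2  |  5/2 ]
  [ 0  0   -1  |   -1 ]
Multiply r3 by -1.
  [ 1  0   -4  |   -1 ]
  [ 0  1  3/2  |  5/2 ]
  [ 0  0    1  |    1 ]
Subtract 3/2 times r3 from r2.
  [ 1  0  -4  |  -1 ]
  [ 0  1   0  |   1 ]
  [ 0  0   1  |   1 ]
Add 4 times r3 to r1.
  [ 1  0  0  |  3 ]
  [ 0  1  0  |  1 ]
  [ 0  0  1  |  1 ]
Reading off the last column: u = 3, v = 1, w = 1.

(3, 1, 1)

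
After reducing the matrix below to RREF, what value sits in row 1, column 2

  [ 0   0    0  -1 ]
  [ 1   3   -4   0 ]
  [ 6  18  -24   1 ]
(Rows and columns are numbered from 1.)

3

r1 <=> r2
  [ 1   3   -4   0 ]
  [ 0   0    0  -1 ]
  [ 6  18  -24   1 ]
r3 ← r3 − 6·r1
  [ 1  3  -4   0 ]
  [ 0  0   0  -1 ]
  [ 0  0   0   1 ]
r2 ← -1·r2
  [ 1  3  -4  0 ]
  [ 0  0   0  1 ]
  [ 0  0   0  1 ]
r3 ← r3 − r2
  [ 1  3  -4  0 ]
  [ 0  0   0  1 ]
  [ 0  0   0  0 ]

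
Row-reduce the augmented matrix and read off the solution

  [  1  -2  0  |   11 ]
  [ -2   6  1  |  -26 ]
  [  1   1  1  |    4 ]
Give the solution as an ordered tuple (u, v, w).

(5, -3, 2)

Add 2 times R1 to R2.
  [ 1  -2  0  |  11 ]
  [ 0   2  1  |  -4 ]
  [ 1   1  1  |   4 ]
Subtract R1 from R3.
  [ 1  -2  0  |  11 ]
  [ 0   2  1  |  -4 ]
  [ 0   3  1  |  -7 ]
Multiply R2 by 1/2.
  [ 1  -2    0  |  11 ]
  [ 0   1  1/2  |  -2 ]
  [ 0   3    1  |  -7 ]
Subtract 3 times R2 from R3.
  [ 1  -2     0  |  11 ]
  [ 0   1   1/2  |  -2 ]
  [ 0   0  -1/2  |  -1 ]
Multiply R3 by -2.
  [ 1  -2    0  |  11 ]
  [ 0   1  1/2  |  -2 ]
  [ 0   0    1  |   2 ]
Subtract 1/2 times R3 from R2.
  [ 1  -2  0  |  11 ]
  [ 0   1  0  |  -3 ]
  [ 0   0  1  |   2 ]
Add 2 times R2 to R1.
  [ 1  0  0  |   5 ]
  [ 0  1  0  |  -3 ]
  [ 0  0  1  |   2 ]
Reading off the last column: u = 5, v = -3, w = 2.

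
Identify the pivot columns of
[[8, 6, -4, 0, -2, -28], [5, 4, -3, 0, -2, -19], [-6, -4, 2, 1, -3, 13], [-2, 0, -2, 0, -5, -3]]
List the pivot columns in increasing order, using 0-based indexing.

0, 1, 3, 4

Multiply ρ1 by 1/8.
  [  1  3/4  -1/2  0  -1/4  -7/2 ]
  [  5    4    -3  0    -2   -19 ]
  [ -6   -4     2  1    -3    13 ]
  [ -2    0    -2  0    -5    -3 ]
Subtract 5 times ρ1 from ρ2.
  [  1  3/4  -1/2  0  -1/4  -7/2 ]
  [  0  1/4  -1/2  0  -3/4  -3/2 ]
  [ -6   -4     2  1    -3    13 ]
  [ -2    0    -2  0    -5    -3 ]
Add 6 times ρ1 to ρ3.
  [  1  3/4  -1/2  0  -1/4  -7/2 ]
  [  0  1/4  -1/2  0  -3/4  -3/2 ]
  [  0  1/2    -1  1  -9/2    -8 ]
  [ -2    0    -2  0    -5    -3 ]
Add 2 times ρ1 to ρ4.
  [ 1  3/4  -1/2  0   -1/4  -7/2 ]
  [ 0  1/4  -1/2  0   -3/4  -3/2 ]
  [ 0  1/2    -1  1   -9/2    -8 ]
  [ 0  3/2    -3  0  -11/2   -10 ]
Multiply ρ2 by 4.
  [ 1  3/4  -1/2  0   -1/4  -7/2 ]
  [ 0    1    -2  0     -3    -6 ]
  [ 0  1/2    -1  1   -9/2    -8 ]
  [ 0  3/2    -3  0  -11/2   -10 ]
Subtract 1/2 times ρ2 from ρ3.
  [ 1  3/4  -1/2  0   -1/4  -7/2 ]
  [ 0    1    -2  0     -3    -6 ]
  [ 0    0     0  1     -3    -5 ]
  [ 0  3/2    -3  0  -11/2   -10 ]
Subtract 3/2 times ρ2 from ρ4.
  [ 1  3/4  -1/2  0  -1/4  -7/2 ]
  [ 0    1    -2  0    -3    -6 ]
  [ 0    0     0  1    -3    -5 ]
  [ 0    0     0  0    -1    -1 ]
Multiply ρ4 by -1.
  [ 1  3/4  -1/2  0  -1/4  -7/2 ]
  [ 0    1    -2  0    -3    -6 ]
  [ 0    0     0  1    -3    -5 ]
  [ 0    0     0  0     1     1 ]
Add 3 times ρ4 to ρ3.
  [ 1  3/4  -1/2  0  -1/4  -7/2 ]
  [ 0    1    -2  0    -3    -6 ]
  [ 0    0     0  1     0    -2 ]
  [ 0    0     0  0     1     1 ]
Add 3 times ρ4 to ρ2.
  [ 1  3/4  -1/2  0  -1/4  -7/2 ]
  [ 0    1    -2  0     0    -3 ]
  [ 0    0     0  1     0    -2 ]
  [ 0    0     0  0     1     1 ]
Add 1/4 times ρ4 to ρ1.
  [ 1  3/4  -1/2  0  0  -13/4 ]
  [ 0    1    -2  0  0     -3 ]
  [ 0    0     0  1  0     -2 ]
  [ 0    0     0  0  1      1 ]
Subtract 3/4 times ρ2 from ρ1.
  [ 1  0   1  0  0  -1 ]
  [ 0  1  -2  0  0  -3 ]
  [ 0  0   0  1  0  -2 ]
  [ 0  0   0  0  1   1 ]
Pivot columns are the columns containing a leading 1.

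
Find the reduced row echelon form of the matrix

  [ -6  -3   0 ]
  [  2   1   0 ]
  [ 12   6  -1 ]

ρ1 -> -1/6·ρ1
  [  1  1/2   0 ]
  [  2    1   0 ]
  [ 12    6  -1 ]
ρ2 -> ρ2 − 2·ρ1
  [  1  1/2   0 ]
  [  0    0   0 ]
  [ 12    6  -1 ]
ρ3 -> ρ3 − 12·ρ1
  [ 1  1/2   0 ]
  [ 0    0   0 ]
  [ 0    0  -1 ]
ρ2 <=> ρ3
  [ 1  1/2   0 ]
  [ 0    0  -1 ]
  [ 0    0   0 ]
ρ2 -> -1·ρ2
  [ 1  1/2  0 ]
  [ 0    0  1 ]
  [ 0    0  0 ]

[[1, 1/2, 0], [0, 0, 1], [0, 0, 0]]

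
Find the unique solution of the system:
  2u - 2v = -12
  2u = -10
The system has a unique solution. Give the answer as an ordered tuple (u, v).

(-5, 1)

Form the augmented matrix and row-reduce:
  [ 2  -2  |  -12 ]
  [ 2   0  |  -10 ]
R1 := 1/2·R1
  [ 1  -1  |   -6 ]
  [ 2   0  |  -10 ]
R2 := R2 − 2·R1
  [ 1  -1  |  -6 ]
  [ 0   2  |   2 ]
R2 := 1/2·R2
  [ 1  -1  |  -6 ]
  [ 0   1  |   1 ]
R1 := R1 + R2
  [ 1  0  |  -5 ]
  [ 0  1  |   1 ]
Reading off the last column: u = -5, v = 1.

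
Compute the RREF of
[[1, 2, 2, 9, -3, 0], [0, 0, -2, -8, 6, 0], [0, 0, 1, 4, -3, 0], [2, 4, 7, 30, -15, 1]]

[[1, 2, 0, 1, 3, 0], [0, 0, 1, 4, -3, 0], [0, 0, 0, 0, 0, 1], [0, 0, 0, 0, 0, 0]]

ρ4 := ρ4 − 2·ρ1
  [ 1  2   2   9  -3  0 ]
  [ 0  0  -2  -8   6  0 ]
  [ 0  0   1   4  -3  0 ]
  [ 0  0   3  12  -9  1 ]
ρ2 := -1/2·ρ2
  [ 1  2  2   9  -3  0 ]
  [ 0  0  1   4  -3  0 ]
  [ 0  0  1   4  -3  0 ]
  [ 0  0  3  12  -9  1 ]
ρ3 := ρ3 − ρ2
  [ 1  2  2   9  -3  0 ]
  [ 0  0  1   4  -3  0 ]
  [ 0  0  0   0   0  0 ]
  [ 0  0  3  12  -9  1 ]
ρ4 := ρ4 − 3·ρ2
  [ 1  2  2  9  -3  0 ]
  [ 0  0  1  4  -3  0 ]
  [ 0  0  0  0   0  0 ]
  [ 0  0  0  0   0  1 ]
ρ3 ↔ ρ4
  [ 1  2  2  9  -3  0 ]
  [ 0  0  1  4  -3  0 ]
  [ 0  0  0  0   0  1 ]
  [ 0  0  0  0   0  0 ]
ρ1 := ρ1 − 2·ρ2
  [ 1  2  0  1   3  0 ]
  [ 0  0  1  4  -3  0 ]
  [ 0  0  0  0   0  1 ]
  [ 0  0  0  0   0  0 ]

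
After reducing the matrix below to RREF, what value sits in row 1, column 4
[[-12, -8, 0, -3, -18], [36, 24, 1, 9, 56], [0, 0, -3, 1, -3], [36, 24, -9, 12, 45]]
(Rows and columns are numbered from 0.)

2

R1 := -1/12·R1
  [  1  2/3   0  1/4  3/2 ]
  [ 36   24   1    9   56 ]
  [  0    0  -3    1   -3 ]
  [ 36   24  -9   12   45 ]
R2 := R2 − 36·R1
  [  1  2/3   0  1/4  3/2 ]
  [  0    0   1    0    2 ]
  [  0    0  -3    1   -3 ]
  [ 36   24  -9   12   45 ]
R4 := R4 − 36·R1
  [ 1  2/3   0  1/4  3/2 ]
  [ 0    0   1    0    2 ]
  [ 0    0  -3    1   -3 ]
  [ 0    0  -9    3   -9 ]
R3 := R3 + 3·R2
  [ 1  2/3   0  1/4  3/2 ]
  [ 0    0   1    0    2 ]
  [ 0    0   0    1    3 ]
  [ 0    0  -9    3   -9 ]
R4 := R4 + 9·R2
  [ 1  2/3  0  1/4  3/2 ]
  [ 0    0  1    0    2 ]
  [ 0    0  0    1    3 ]
  [ 0    0  0    3    9 ]
R4 := R4 − 3·R3
  [ 1  2/3  0  1/4  3/2 ]
  [ 0    0  1    0    2 ]
  [ 0    0  0    1    3 ]
  [ 0    0  0    0    0 ]
R1 := R1 − 1/4·R3
  [ 1  2/3  0  0  3/4 ]
  [ 0    0  1  0    2 ]
  [ 0    0  0  1    3 ]
  [ 0    0  0  0    0 ]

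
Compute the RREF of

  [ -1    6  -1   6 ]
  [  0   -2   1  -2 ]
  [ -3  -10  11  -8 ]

[[1, 0, -2, 0], [0, 1, -1/2, 0], [0, 0, 0, 1]]

R1 → -1·R1
  [  1   -6   1  -6 ]
  [  0   -2   1  -2 ]
  [ -3  -10  11  -8 ]
R3 → R3 + 3·R1
  [ 1   -6   1   -6 ]
  [ 0   -2   1   -2 ]
  [ 0  -28  14  -26 ]
R2 → -1/2·R2
  [ 1   -6     1   -6 ]
  [ 0    1  -1/2    1 ]
  [ 0  -28    14  -26 ]
R3 → R3 + 28·R2
  [ 1  -6     1  -6 ]
  [ 0   1  -1/2   1 ]
  [ 0   0     0   2 ]
R3 → 1/2·R3
  [ 1  -6     1  -6 ]
  [ 0   1  -1/2   1 ]
  [ 0   0     0   1 ]
R2 → R2 − R3
  [ 1  -6     1  -6 ]
  [ 0   1  -1/2   0 ]
  [ 0   0     0   1 ]
R1 → R1 + 6·R3
  [ 1  -6     1  0 ]
  [ 0   1  -1/2  0 ]
  [ 0   0     0  1 ]
R1 → R1 + 6·R2
  [ 1  0    -2  0 ]
  [ 0  1  -1/2  0 ]
  [ 0  0     0  1 ]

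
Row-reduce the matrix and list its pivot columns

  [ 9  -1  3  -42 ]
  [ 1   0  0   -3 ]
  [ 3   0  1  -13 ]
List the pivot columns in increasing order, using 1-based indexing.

1, 2, 3

R1 ← 1/9·R1
R2 ← R2 − R1
R3 ← R3 − 3·R1
R2 ← 9·R2
R3 ← R3 − 1/3·R2
R2 ← R2 + 3·R3
R1 ← R1 − 1/3·R3
R1 ← R1 + 1/9·R2
Pivot columns are the columns containing a leading 1.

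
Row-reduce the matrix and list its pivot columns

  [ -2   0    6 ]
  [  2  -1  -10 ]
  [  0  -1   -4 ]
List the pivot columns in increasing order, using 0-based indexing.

r1 ← -1/2·r1
r2 ← r2 − 2·r1
r2 ← -1·r2
r3 ← r3 + r2
Pivot columns are the columns containing a leading 1.

0, 1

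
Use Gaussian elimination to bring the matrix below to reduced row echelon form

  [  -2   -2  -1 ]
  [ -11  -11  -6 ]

r1 → -1/2·r1
  [   1    1  1/2 ]
  [ -11  -11   -6 ]
r2 → r2 + 11·r1
  [ 1  1   1/2 ]
  [ 0  0  -1/2 ]
r2 → -2·r2
  [ 1  1  1/2 ]
  [ 0  0    1 ]
r1 → r1 − 1/2·r2
  [ 1  1  0 ]
  [ 0  0  1 ]

[[1, 1, 0], [0, 0, 1]]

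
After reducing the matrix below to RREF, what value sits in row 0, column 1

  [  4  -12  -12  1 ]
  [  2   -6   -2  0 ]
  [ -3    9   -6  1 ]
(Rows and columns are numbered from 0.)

-3

Multiply R1 by 1/4.
  [  1  -3  -3  1/4 ]
  [  2  -6  -2    0 ]
  [ -3   9  -6    1 ]
Subtract 2 times R1 from R2.
  [  1  -3  -3   1/4 ]
  [  0   0   4  -1/2 ]
  [ -3   9  -6     1 ]
Add 3 times R1 to R3.
  [ 1  -3   -3   1/4 ]
  [ 0   0    4  -1/2 ]
  [ 0   0  -15   7/4 ]
Multiply R2 by 1/4.
  [ 1  -3   -3   1/4 ]
  [ 0   0    1  -1/8 ]
  [ 0   0  -15   7/4 ]
Add 15 times R2 to R3.
  [ 1  -3  -3   1/4 ]
  [ 0   0   1  -1/8 ]
  [ 0   0   0  -1/8 ]
Multiply R3 by -8.
  [ 1  -3  -3   1/4 ]
  [ 0   0   1  -1/8 ]
  [ 0   0   0     1 ]
Add 1/8 times R3 to R2.
  [ 1  -3  -3  1/4 ]
  [ 0   0   1    0 ]
  [ 0   0   0    1 ]
Subtract 1/4 times R3 from R1.
  [ 1  -3  -3  0 ]
  [ 0   0   1  0 ]
  [ 0   0   0  1 ]
Add 3 times R2 to R1.
  [ 1  -3  0  0 ]
  [ 0   0  1  0 ]
  [ 0   0  0  1 ]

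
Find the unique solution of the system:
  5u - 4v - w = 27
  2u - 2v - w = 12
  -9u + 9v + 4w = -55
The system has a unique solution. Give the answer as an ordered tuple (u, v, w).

Form the augmented matrix and row-reduce:
  [  5  -4  -1  |   27 ]
  [  2  -2  -1  |   12 ]
  [ -9   9   4  |  -55 ]
R1 → 1/5·R1
  [  1  -4/5  -1/5  |  27/5 ]
  [  2    -2    -1  |    12 ]
  [ -9     9     4  |   -55 ]
R2 → R2 − 2·R1
  [  1  -4/5  -1/5  |  27/5 ]
  [  0  -2/5  -3/5  |   6/5 ]
  [ -9     9     4  |   -55 ]
R3 → R3 + 9·R1
  [ 1  -4/5  -1/5  |   27/5 ]
  [ 0  -2/5  -3/5  |    6/5 ]
  [ 0   9/5  11/5  |  -32/5 ]
R2 → -5/2·R2
  [ 1  -4/5  -1/5  |   27/5 ]
  [ 0     1   3/2  |     -3 ]
  [ 0   9/5  11/5  |  -32/5 ]
R3 → R3 − 9/5·R2
  [ 1  -4/5  -1/5  |  27/5 ]
  [ 0     1   3/2  |    -3 ]
  [ 0     0  -1/2  |    -1 ]
R3 → -2·R3
  [ 1  -4/5  -1/5  |  27/5 ]
  [ 0     1   3/2  |    -3 ]
  [ 0     0     1  |     2 ]
R2 → R2 − 3/2·R3
  [ 1  -4/5  -1/5  |  27/5 ]
  [ 0     1     0  |    -6 ]
  [ 0     0     1  |     2 ]
R1 → R1 + 1/5·R3
  [ 1  -4/5  0  |  29/5 ]
  [ 0     1  0  |    -6 ]
  [ 0     0  1  |     2 ]
R1 → R1 + 4/5·R2
  [ 1  0  0  |   1 ]
  [ 0  1  0  |  -6 ]
  [ 0  0  1  |   2 ]
Reading off the last column: u = 1, v = -6, w = 2.

(1, -6, 2)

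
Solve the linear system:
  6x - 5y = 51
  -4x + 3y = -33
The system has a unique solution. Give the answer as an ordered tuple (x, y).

(6, -3)

Form the augmented matrix and row-reduce:
  [  6  -5  |   51 ]
  [ -4   3  |  -33 ]
R1 -> 1/6·R1
  [  1  -5/6  |  17/2 ]
  [ -4     3  |   -33 ]
R2 -> R2 + 4·R1
  [ 1  -5/6  |  17/2 ]
  [ 0  -1/3  |     1 ]
R2 -> -3·R2
  [ 1  -5/6  |  17/2 ]
  [ 0     1  |    -3 ]
R1 -> R1 + 5/6·R2
  [ 1  0  |   6 ]
  [ 0  1  |  -3 ]
Reading off the last column: x = 6, y = -3.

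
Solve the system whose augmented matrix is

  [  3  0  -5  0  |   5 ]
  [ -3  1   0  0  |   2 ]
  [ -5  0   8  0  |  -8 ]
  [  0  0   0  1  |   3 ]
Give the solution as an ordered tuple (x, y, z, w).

(0, 2, -1, 3)

r1 -> 1/3·r1
  [  1  0  -5/3  0  |  5/3 ]
  [ -3  1     0  0  |    2 ]
  [ -5  0     8  0  |   -8 ]
  [  0  0     0  1  |    3 ]
r2 -> r2 + 3·r1
  [  1  0  -5/3  0  |  5/3 ]
  [  0  1    -5  0  |    7 ]
  [ -5  0     8  0  |   -8 ]
  [  0  0     0  1  |    3 ]
r3 -> r3 + 5·r1
  [ 1  0  -5/3  0  |  5/3 ]
  [ 0  1    -5  0  |    7 ]
  [ 0  0  -1/3  0  |  1/3 ]
  [ 0  0     0  1  |    3 ]
r3 -> -3·r3
  [ 1  0  -5/3  0  |  5/3 ]
  [ 0  1    -5  0  |    7 ]
  [ 0  0     1  0  |   -1 ]
  [ 0  0     0  1  |    3 ]
r2 -> r2 + 5·r3
  [ 1  0  -5/3  0  |  5/3 ]
  [ 0  1     0  0  |    2 ]
  [ 0  0     1  0  |   -1 ]
  [ 0  0     0  1  |    3 ]
r1 -> r1 + 5/3·r3
  [ 1  0  0  0  |   0 ]
  [ 0  1  0  0  |   2 ]
  [ 0  0  1  0  |  -1 ]
  [ 0  0  0  1  |   3 ]
Reading off the last column: x = 0, y = 2, z = -1, w = 3.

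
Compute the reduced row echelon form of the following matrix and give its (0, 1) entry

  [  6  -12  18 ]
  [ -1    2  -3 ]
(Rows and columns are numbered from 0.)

Multiply r1 by 1/6.
Add r1 to r2.

-2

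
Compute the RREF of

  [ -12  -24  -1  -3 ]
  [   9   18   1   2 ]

R1 → -1/12·R1
  [ 1   2  1/12  1/4 ]
  [ 9  18     1    2 ]
R2 → R2 − 9·R1
  [ 1  2  1/12   1/4 ]
  [ 0  0   1/4  -1/4 ]
R2 → 4·R2
  [ 1  2  1/12  1/4 ]
  [ 0  0     1   -1 ]
R1 → R1 − 1/12·R2
  [ 1  2  0  1/3 ]
  [ 0  0  1   -1 ]

[[1, 2, 0, 1/3], [0, 0, 1, -1]]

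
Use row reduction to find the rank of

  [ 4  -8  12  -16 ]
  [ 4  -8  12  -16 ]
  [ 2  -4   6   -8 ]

R1 ← 1/4·R1
  [ 1  -2   3   -4 ]
  [ 4  -8  12  -16 ]
  [ 2  -4   6   -8 ]
R2 ← R2 − 4·R1
  [ 1  -2  3  -4 ]
  [ 0   0  0   0 ]
  [ 2  -4  6  -8 ]
R3 ← R3 − 2·R1
  [ 1  -2  3  -4 ]
  [ 0   0  0   0 ]
  [ 0   0  0   0 ]
The reduced form has 1 nonzero row.

rank = 1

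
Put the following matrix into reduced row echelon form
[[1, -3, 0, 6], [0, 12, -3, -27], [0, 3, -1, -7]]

Multiply r2 by 1/12.
  [ 1  -3     0     6 ]
  [ 0   1  -1/4  -9/4 ]
  [ 0   3    -1    -7 ]
Subtract 3 times r2 from r3.
  [ 1  -3     0     6 ]
  [ 0   1  -1/4  -9/4 ]
  [ 0   0  -1/4  -1/4 ]
Multiply r3 by -4.
  [ 1  -3     0     6 ]
  [ 0   1  -1/4  -9/4 ]
  [ 0   0     1     1 ]
Add 1/4 times r3 to r2.
  [ 1  -3  0   6 ]
  [ 0   1  0  -2 ]
  [ 0   0  1   1 ]
Add 3 times r2 to r1.
  [ 1  0  0   0 ]
  [ 0  1  0  -2 ]
  [ 0  0  1   1 ]

[[1, 0, 0, 0], [0, 1, 0, -2], [0, 0, 1, 1]]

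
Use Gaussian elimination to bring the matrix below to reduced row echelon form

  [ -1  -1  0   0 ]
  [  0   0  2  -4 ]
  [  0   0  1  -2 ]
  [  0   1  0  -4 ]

ρ1 -> -1·ρ1
  [ 1  1  0   0 ]
  [ 0  0  2  -4 ]
  [ 0  0  1  -2 ]
  [ 0  1  0  -4 ]
ρ2 ↔ ρ4
  [ 1  1  0   0 ]
  [ 0  1  0  -4 ]
  [ 0  0  1  -2 ]
  [ 0  0  2  -4 ]
ρ4 -> ρ4 − 2·ρ3
  [ 1  1  0   0 ]
  [ 0  1  0  -4 ]
  [ 0  0  1  -2 ]
  [ 0  0  0   0 ]
ρ1 -> ρ1 − ρ2
  [ 1  0  0   4 ]
  [ 0  1  0  -4 ]
  [ 0  0  1  -2 ]
  [ 0  0  0   0 ]

[[1, 0, 0, 4], [0, 1, 0, -4], [0, 0, 1, -2], [0, 0, 0, 0]]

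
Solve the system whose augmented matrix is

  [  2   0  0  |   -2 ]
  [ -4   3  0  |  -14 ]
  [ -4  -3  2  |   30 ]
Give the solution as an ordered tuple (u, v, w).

(-1, -6, 4)

Multiply R1 by 1/2.
  [  1   0  0  |   -1 ]
  [ -4   3  0  |  -14 ]
  [ -4  -3  2  |   30 ]
Add 4 times R1 to R2.
  [  1   0  0  |   -1 ]
  [  0   3  0  |  -18 ]
  [ -4  -3  2  |   30 ]
Add 4 times R1 to R3.
  [ 1   0  0  |   -1 ]
  [ 0   3  0  |  -18 ]
  [ 0  -3  2  |   26 ]
Multiply R2 by 1/3.
  [ 1   0  0  |  -1 ]
  [ 0   1  0  |  -6 ]
  [ 0  -3  2  |  26 ]
Add 3 times R2 to R3.
  [ 1  0  0  |  -1 ]
  [ 0  1  0  |  -6 ]
  [ 0  0  2  |   8 ]
Multiply R3 by 1/2.
  [ 1  0  0  |  -1 ]
  [ 0  1  0  |  -6 ]
  [ 0  0  1  |   4 ]
Reading off the last column: u = -1, v = -6, w = 4.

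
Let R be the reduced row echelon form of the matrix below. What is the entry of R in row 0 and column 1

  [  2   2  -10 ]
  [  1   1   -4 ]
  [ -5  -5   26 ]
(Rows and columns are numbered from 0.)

Multiply R1 by 1/2.
  [  1   1  -5 ]
  [  1   1  -4 ]
  [ -5  -5  26 ]
Subtract R1 from R2.
  [  1   1  -5 ]
  [  0   0   1 ]
  [ -5  -5  26 ]
Add 5 times R1 to R3.
  [ 1  1  -5 ]
  [ 0  0   1 ]
  [ 0  0   1 ]
Subtract R2 from R3.
  [ 1  1  -5 ]
  [ 0  0   1 ]
  [ 0  0   0 ]
Add 5 times R2 to R1.
  [ 1  1  0 ]
  [ 0  0  1 ]
  [ 0  0  0 ]

1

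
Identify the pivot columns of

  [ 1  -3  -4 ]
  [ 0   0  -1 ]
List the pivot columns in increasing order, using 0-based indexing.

0, 2

r2 → -1·r2
  [ 1  -3  -4 ]
  [ 0   0   1 ]
r1 → r1 + 4·r2
  [ 1  -3  0 ]
  [ 0   0  1 ]
Pivot columns are the columns containing a leading 1.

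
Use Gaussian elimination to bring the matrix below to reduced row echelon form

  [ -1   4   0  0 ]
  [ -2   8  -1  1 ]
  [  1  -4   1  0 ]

[[1, -4, 0, 0], [0, 0, 1, 0], [0, 0, 0, 1]]

ρ1 ← -1·ρ1
  [  1  -4   0  0 ]
  [ -2   8  -1  1 ]
  [  1  -4   1  0 ]
ρ2 ← ρ2 + 2·ρ1
  [ 1  -4   0  0 ]
  [ 0   0  -1  1 ]
  [ 1  -4   1  0 ]
ρ3 ← ρ3 − ρ1
  [ 1  -4   0  0 ]
  [ 0   0  -1  1 ]
  [ 0   0   1  0 ]
ρ2 ← -1·ρ2
  [ 1  -4  0   0 ]
  [ 0   0  1  -1 ]
  [ 0   0  1   0 ]
ρ3 ← ρ3 − ρ2
  [ 1  -4  0   0 ]
  [ 0   0  1  -1 ]
  [ 0   0  0   1 ]
ρ2 ← ρ2 + ρ3
  [ 1  -4  0  0 ]
  [ 0   0  1  0 ]
  [ 0   0  0  1 ]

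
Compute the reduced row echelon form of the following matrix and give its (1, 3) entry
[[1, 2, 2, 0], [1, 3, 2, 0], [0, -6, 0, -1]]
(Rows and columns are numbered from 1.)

2

r2 -> r2 − r1
  [ 1   2  2   0 ]
  [ 0   1  0   0 ]
  [ 0  -6  0  -1 ]
r3 -> r3 + 6·r2
  [ 1  2  2   0 ]
  [ 0  1  0   0 ]
  [ 0  0  0  -1 ]
r3 -> -1·r3
  [ 1  2  2  0 ]
  [ 0  1  0  0 ]
  [ 0  0  0  1 ]
r1 -> r1 − 2·r2
  [ 1  0  2  0 ]
  [ 0  1  0  0 ]
  [ 0  0  0  1 ]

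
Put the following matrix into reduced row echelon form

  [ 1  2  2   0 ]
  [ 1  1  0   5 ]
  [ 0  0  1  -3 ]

ρ2 ← ρ2 − ρ1
  [ 1   2   2   0 ]
  [ 0  -1  -2   5 ]
  [ 0   0   1  -3 ]
ρ2 ← -1·ρ2
  [ 1  2  2   0 ]
  [ 0  1  2  -5 ]
  [ 0  0  1  -3 ]
ρ2 ← ρ2 − 2·ρ3
  [ 1  2  2   0 ]
  [ 0  1  0   1 ]
  [ 0  0  1  -3 ]
ρ1 ← ρ1 − 2·ρ3
  [ 1  2  0   6 ]
  [ 0  1  0   1 ]
  [ 0  0  1  -3 ]
ρ1 ← ρ1 − 2·ρ2
  [ 1  0  0   4 ]
  [ 0  1  0   1 ]
  [ 0  0  1  -3 ]

[[1, 0, 0, 4], [0, 1, 0, 1], [0, 0, 1, -3]]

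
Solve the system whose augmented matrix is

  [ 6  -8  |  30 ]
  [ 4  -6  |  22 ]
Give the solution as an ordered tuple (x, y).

Multiply R1 by 1/6.
  [ 1  -4/3  |   5 ]
  [ 4    -6  |  22 ]
Subtract 4 times R1 from R2.
  [ 1  -4/3  |  5 ]
  [ 0  -2/3  |  2 ]
Multiply R2 by -3/2.
  [ 1  -4/3  |   5 ]
  [ 0     1  |  -3 ]
Add 4/3 times R2 to R1.
  [ 1  0  |   1 ]
  [ 0  1  |  -3 ]
Reading off the last column: x = 1, y = -3.

(1, -3)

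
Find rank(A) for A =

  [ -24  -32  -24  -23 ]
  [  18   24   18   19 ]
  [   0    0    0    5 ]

r1 := -1/24·r1
  [  1  4/3   1  23/24 ]
  [ 18   24  18     19 ]
  [  0    0   0      5 ]
r2 := r2 − 18·r1
  [ 1  4/3  1  23/24 ]
  [ 0    0  0    7/4 ]
  [ 0    0  0      5 ]
r2 := 4/7·r2
  [ 1  4/3  1  23/24 ]
  [ 0    0  0      1 ]
  [ 0    0  0      5 ]
r3 := r3 − 5·r2
  [ 1  4/3  1  23/24 ]
  [ 0    0  0      1 ]
  [ 0    0  0      0 ]
r1 := r1 − 23/24·r2
  [ 1  4/3  1  0 ]
  [ 0    0  0  1 ]
  [ 0    0  0  0 ]
The reduced form has 2 nonzero rows.

rank = 2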